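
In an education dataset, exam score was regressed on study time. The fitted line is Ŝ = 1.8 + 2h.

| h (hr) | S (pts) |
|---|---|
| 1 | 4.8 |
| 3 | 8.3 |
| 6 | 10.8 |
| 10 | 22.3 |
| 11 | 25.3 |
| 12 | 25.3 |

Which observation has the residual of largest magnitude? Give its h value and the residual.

h = 6, e = -3

h=1: Ŝ = 1.8 + 2·1 = 3.8; e = 4.8 − 3.8 = 1
h=3: Ŝ = 1.8 + 2·3 = 7.8; e = 8.3 − 7.8 = 0.5
h=6: Ŝ = 1.8 + 2·6 = 13.8; e = 10.8 − 13.8 = -3
h=10: Ŝ = 1.8 + 2·10 = 21.8; e = 22.3 − 21.8 = 0.5
h=11: Ŝ = 1.8 + 2·11 = 23.8; e = 25.3 − 23.8 = 1.5
h=12: Ŝ = 1.8 + 2·12 = 25.8; e = 25.3 − 25.8 = -0.5
Largest |e| is 3 at h = 6, residual -3.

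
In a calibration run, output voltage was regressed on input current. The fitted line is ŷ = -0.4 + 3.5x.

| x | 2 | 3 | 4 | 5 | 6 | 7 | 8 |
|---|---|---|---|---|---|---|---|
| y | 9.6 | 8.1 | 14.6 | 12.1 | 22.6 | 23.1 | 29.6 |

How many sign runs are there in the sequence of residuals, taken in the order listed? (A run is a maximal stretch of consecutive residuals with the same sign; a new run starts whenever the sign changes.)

x=2: ŷ = -0.4 + 3.5·2 = 6.6; r = 9.6 − 6.6 = 3
x=3: ŷ = -0.4 + 3.5·3 = 10.1; r = 8.1 − 10.1 = -2
x=4: ŷ = -0.4 + 3.5·4 = 13.6; r = 14.6 − 13.6 = 1
x=5: ŷ = -0.4 + 3.5·5 = 17.1; r = 12.1 − 17.1 = -5
x=6: ŷ = -0.4 + 3.5·6 = 20.6; r = 22.6 − 20.6 = 2
x=7: ŷ = -0.4 + 3.5·7 = 24.1; r = 23.1 − 24.1 = -1
x=8: ŷ = -0.4 + 3.5·8 = 27.6; r = 29.6 − 27.6 = 2
Signs: + − + − + − +
Runs: +×1, −×1, +×1, −×1, +×1, −×1, +×1 → 7

7 runs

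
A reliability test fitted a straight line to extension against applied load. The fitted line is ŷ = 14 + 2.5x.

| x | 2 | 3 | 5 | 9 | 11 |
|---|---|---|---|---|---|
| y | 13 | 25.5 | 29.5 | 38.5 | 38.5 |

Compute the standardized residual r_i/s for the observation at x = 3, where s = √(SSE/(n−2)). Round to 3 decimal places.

x=2: ŷ = 14 + 2.5·2 = 19; r = 13 − 19 = -6
x=3: ŷ = 14 + 2.5·3 = 21.5; r = 25.5 − 21.5 = 4
x=5: ŷ = 14 + 2.5·5 = 26.5; r = 29.5 − 26.5 = 3
x=9: ŷ = 14 + 2.5·9 = 36.5; r = 38.5 − 36.5 = 2
x=11: ŷ = 14 + 2.5·11 = 41.5; r = 38.5 − 41.5 = -3
SSE = 36 + 16 + 9 + 4 + 9 = 74
s = √(74/3) = 4.96655
r/s = 4 / 4.96655 = 0.805

0.805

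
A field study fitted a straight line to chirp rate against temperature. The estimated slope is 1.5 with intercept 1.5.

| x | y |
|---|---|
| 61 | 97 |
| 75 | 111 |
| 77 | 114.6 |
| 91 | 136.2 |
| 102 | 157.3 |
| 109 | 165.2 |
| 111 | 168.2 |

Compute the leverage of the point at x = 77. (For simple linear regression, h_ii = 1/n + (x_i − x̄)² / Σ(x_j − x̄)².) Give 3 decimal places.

h = 0.214

x̄ = (61 + 75 + 77 + 91 + 102 + 109 + 111)/7 = 89.4286
Σ(x − x̄)² = 808.184 + 208.184 + 154.469 + 2.46939 + 158.041 + 383.041 + 465.327 = 2179.71
h = 1/7 + (-12.4286)²/2179.71 = 0.142857 + 0.0708668 = 0.214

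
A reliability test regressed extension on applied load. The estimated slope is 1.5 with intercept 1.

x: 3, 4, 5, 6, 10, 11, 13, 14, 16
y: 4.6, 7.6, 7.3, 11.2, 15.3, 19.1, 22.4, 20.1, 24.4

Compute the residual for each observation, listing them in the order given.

-0.9, 0.6, -1.2, 1.2, -0.7, 1.6, 1.9, -1.9, -0.6

x=3: ŷ = 1 + 1.5·3 = 5.5; r = 4.6 − 5.5 = -0.9
x=4: ŷ = 1 + 1.5·4 = 7; r = 7.6 − 7 = 0.6
x=5: ŷ = 1 + 1.5·5 = 8.5; r = 7.3 − 8.5 = -1.2
x=6: ŷ = 1 + 1.5·6 = 10; r = 11.2 − 10 = 1.2
x=10: ŷ = 1 + 1.5·10 = 16; r = 15.3 − 16 = -0.7
x=11: ŷ = 1 + 1.5·11 = 17.5; r = 19.1 − 17.5 = 1.6
x=13: ŷ = 1 + 1.5·13 = 20.5; r = 22.4 − 20.5 = 1.9
x=14: ŷ = 1 + 1.5·14 = 22; r = 20.1 − 22 = -1.9
x=16: ŷ = 1 + 1.5·16 = 25; r = 24.4 − 25 = -0.6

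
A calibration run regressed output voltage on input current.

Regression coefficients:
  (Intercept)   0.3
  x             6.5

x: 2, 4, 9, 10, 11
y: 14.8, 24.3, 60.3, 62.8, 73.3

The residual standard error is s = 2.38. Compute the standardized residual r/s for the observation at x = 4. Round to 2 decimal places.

-0.84

ŷ = 0.3 + 6.5·4 = 26.3
r = 24.3 − 26.3 = -2
r/s = -2 / 2.38 = -0.84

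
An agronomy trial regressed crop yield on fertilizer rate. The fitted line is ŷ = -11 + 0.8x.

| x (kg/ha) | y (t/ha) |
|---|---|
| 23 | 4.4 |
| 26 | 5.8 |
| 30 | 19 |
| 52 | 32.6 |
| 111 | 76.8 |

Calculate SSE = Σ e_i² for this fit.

x=23: ŷ = -11 + 0.8·23 = 7.4; e = 4.4 − 7.4 = -3
x=26: ŷ = -11 + 0.8·26 = 9.8; e = 5.8 − 9.8 = -4
x=30: ŷ = -11 + 0.8·30 = 13; e = 19 − 13 = 6
x=52: ŷ = -11 + 0.8·52 = 30.6; e = 32.6 − 30.6 = 2
x=111: ŷ = -11 + 0.8·111 = 77.8; e = 76.8 − 77.8 = -1
SSE = 9 + 16 + 36 + 4 + 1 = 66

SSE = 66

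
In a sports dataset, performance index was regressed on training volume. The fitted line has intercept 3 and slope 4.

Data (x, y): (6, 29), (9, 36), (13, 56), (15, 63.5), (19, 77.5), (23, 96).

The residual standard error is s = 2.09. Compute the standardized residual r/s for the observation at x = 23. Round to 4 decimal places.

ŷ = 3 + 4·23 = 95
r = 96 − 95 = 1
r/s = 1 / 2.09 = 0.4785

0.4785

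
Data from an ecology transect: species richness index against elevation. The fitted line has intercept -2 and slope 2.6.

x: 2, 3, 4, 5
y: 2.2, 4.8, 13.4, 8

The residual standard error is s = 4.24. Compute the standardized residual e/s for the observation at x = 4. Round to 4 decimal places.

1.1792

ŷ = -2 + 2.6·4 = 8.4
e = 13.4 − 8.4 = 5
e/s = 5 / 4.24 = 1.1792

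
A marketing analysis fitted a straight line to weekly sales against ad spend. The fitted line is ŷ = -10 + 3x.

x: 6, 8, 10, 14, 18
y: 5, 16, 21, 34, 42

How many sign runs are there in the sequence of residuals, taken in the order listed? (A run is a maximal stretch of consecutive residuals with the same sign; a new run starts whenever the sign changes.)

3 runs

x=6: ŷ = -10 + 3·6 = 8; r = 5 − 8 = -3
x=8: ŷ = -10 + 3·8 = 14; r = 16 − 14 = 2
x=10: ŷ = -10 + 3·10 = 20; r = 21 − 20 = 1
x=14: ŷ = -10 + 3·14 = 32; r = 34 − 32 = 2
x=18: ŷ = -10 + 3·18 = 44; r = 42 − 44 = -2
Signs: − + + + −
Runs: −×1, +×3, −×1 → 3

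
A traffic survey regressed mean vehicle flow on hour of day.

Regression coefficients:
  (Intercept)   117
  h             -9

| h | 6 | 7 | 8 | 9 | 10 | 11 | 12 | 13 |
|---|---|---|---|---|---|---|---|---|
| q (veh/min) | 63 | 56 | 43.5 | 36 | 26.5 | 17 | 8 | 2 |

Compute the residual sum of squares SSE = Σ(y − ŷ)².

h=6: q̂ = 117 − 9·6 = 63; e = 63 − 63 = 0
h=7: q̂ = 117 − 9·7 = 54; e = 56 − 54 = 2
h=8: q̂ = 117 − 9·8 = 45; e = 43.5 − 45 = -1.5
h=9: q̂ = 117 − 9·9 = 36; e = 36 − 36 = 0
h=10: q̂ = 117 − 9·10 = 27; e = 26.5 − 27 = -0.5
h=11: q̂ = 117 − 9·11 = 18; e = 17 − 18 = -1
h=12: q̂ = 117 − 9·12 = 9; e = 8 − 9 = -1
h=13: q̂ = 117 − 9·13 = 0; e = 2 − 0 = 2
SSE = 0 + 4 + 2.25 + 0 + 0.25 + 1 + 1 + 4 = 12.5

SSE = 12.5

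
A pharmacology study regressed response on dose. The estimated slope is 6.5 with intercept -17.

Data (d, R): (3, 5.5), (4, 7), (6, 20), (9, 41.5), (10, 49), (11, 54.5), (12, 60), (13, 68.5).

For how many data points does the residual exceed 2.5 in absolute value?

d=3: R̂ = -17 + 6.5·3 = 2.5; e = 5.5 − 2.5 = 3
d=4: R̂ = -17 + 6.5·4 = 9; e = 7 − 9 = -2
d=6: R̂ = -17 + 6.5·6 = 22; e = 20 − 22 = -2
d=9: R̂ = -17 + 6.5·9 = 41.5; e = 41.5 − 41.5 = 0
d=10: R̂ = -17 + 6.5·10 = 48; e = 49 − 48 = 1
d=11: R̂ = -17 + 6.5·11 = 54.5; e = 54.5 − 54.5 = 0
d=12: R̂ = -17 + 6.5·12 = 61; e = 60 − 61 = -1
d=13: R̂ = -17 + 6.5·13 = 67.5; e = 68.5 − 67.5 = 1
|e| > 2.5: d=3 (|e|=3) → 1

1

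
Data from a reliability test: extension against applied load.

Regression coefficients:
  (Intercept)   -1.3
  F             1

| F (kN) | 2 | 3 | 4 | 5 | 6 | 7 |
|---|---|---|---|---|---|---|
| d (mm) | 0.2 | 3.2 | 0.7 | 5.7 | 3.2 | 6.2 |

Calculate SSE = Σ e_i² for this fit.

SSE = 13

F=2: d̂ = -1.3 + 2 = 0.7; e = 0.2 − 0.7 = -0.5
F=3: d̂ = -1.3 + 3 = 1.7; e = 3.2 − 1.7 = 1.5
F=4: d̂ = -1.3 + 4 = 2.7; e = 0.7 − 2.7 = -2
F=5: d̂ = -1.3 + 5 = 3.7; e = 5.7 − 3.7 = 2
F=6: d̂ = -1.3 + 6 = 4.7; e = 3.2 − 4.7 = -1.5
F=7: d̂ = -1.3 + 7 = 5.7; e = 6.2 − 5.7 = 0.5
SSE = 0.25 + 2.25 + 4 + 4 + 2.25 + 0.25 = 13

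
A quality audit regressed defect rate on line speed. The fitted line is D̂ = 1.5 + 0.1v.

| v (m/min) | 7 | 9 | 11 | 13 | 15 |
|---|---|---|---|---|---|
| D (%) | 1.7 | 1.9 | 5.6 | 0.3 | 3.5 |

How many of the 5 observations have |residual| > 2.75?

v=7: D̂ = 1.5 + 0.1·7 = 2.2; e = 1.7 − 2.2 = -0.5
v=9: D̂ = 1.5 + 0.1·9 = 2.4; e = 1.9 − 2.4 = -0.5
v=11: D̂ = 1.5 + 0.1·11 = 2.6; e = 5.6 − 2.6 = 3
v=13: D̂ = 1.5 + 0.1·13 = 2.8; e = 0.3 − 2.8 = -2.5
v=15: D̂ = 1.5 + 0.1·15 = 3; e = 3.5 − 3 = 0.5
|e| > 2.75: v=11 (|e|=3) → 1

1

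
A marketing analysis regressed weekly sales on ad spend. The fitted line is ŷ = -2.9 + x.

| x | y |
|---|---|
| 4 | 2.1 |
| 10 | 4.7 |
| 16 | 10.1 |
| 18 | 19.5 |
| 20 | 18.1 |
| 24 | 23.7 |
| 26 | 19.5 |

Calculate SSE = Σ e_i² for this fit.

SSE = 55.84

x=4: ŷ = -2.9 + 4 = 1.1; e = 2.1 − 1.1 = 1
x=10: ŷ = -2.9 + 10 = 7.1; e = 4.7 − 7.1 = -2.4
x=16: ŷ = -2.9 + 16 = 13.1; e = 10.1 − 13.1 = -3
x=18: ŷ = -2.9 + 18 = 15.1; e = 19.5 − 15.1 = 4.4
x=20: ŷ = -2.9 + 20 = 17.1; e = 18.1 − 17.1 = 1
x=24: ŷ = -2.9 + 24 = 21.1; e = 23.7 − 21.1 = 2.6
x=26: ŷ = -2.9 + 26 = 23.1; e = 19.5 − 23.1 = -3.6
SSE = 1 + 5.76 + 9 + 19.36 + 1 + 6.76 + 12.96 = 55.84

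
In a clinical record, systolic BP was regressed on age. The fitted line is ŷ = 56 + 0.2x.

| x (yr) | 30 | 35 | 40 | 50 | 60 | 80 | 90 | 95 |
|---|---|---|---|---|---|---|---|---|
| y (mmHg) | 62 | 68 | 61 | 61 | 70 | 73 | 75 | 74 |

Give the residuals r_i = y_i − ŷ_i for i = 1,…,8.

x=30: ŷ = 56 + 0.2·30 = 62; r = 62 − 62 = 0
x=35: ŷ = 56 + 0.2·35 = 63; r = 68 − 63 = 5
x=40: ŷ = 56 + 0.2·40 = 64; r = 61 − 64 = -3
x=50: ŷ = 56 + 0.2·50 = 66; r = 61 − 66 = -5
x=60: ŷ = 56 + 0.2·60 = 68; r = 70 − 68 = 2
x=80: ŷ = 56 + 0.2·80 = 72; r = 73 − 72 = 1
x=90: ŷ = 56 + 0.2·90 = 74; r = 75 − 74 = 1
x=95: ŷ = 56 + 0.2·95 = 75; r = 74 − 75 = -1

0, 5, -3, -5, 2, 1, 1, -1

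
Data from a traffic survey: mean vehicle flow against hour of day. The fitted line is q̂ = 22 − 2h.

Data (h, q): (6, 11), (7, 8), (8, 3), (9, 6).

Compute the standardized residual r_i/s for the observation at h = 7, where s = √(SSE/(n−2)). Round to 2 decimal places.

h=6: q̂ = 22 − 2·6 = 10; r = 11 − 10 = 1
h=7: q̂ = 22 − 2·7 = 8; r = 8 − 8 = 0
h=8: q̂ = 22 − 2·8 = 6; r = 3 − 6 = -3
h=9: q̂ = 22 − 2·9 = 4; r = 6 − 4 = 2
SSE = 1 + 0 + 9 + 4 = 14
s = √(14/2) = 2.64575
r/s = 0 / 2.64575 = 0.00

0.00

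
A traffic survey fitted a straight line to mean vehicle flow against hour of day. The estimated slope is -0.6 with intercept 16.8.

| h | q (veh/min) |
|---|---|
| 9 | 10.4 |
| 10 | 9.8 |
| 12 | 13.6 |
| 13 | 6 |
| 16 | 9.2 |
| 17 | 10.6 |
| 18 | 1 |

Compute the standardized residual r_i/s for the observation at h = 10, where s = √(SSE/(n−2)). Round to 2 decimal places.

-0.26

h=9: ŷ = 16.8 − 0.6·9 = 11.4; r = 10.4 − 11.4 = -1
h=10: ŷ = 16.8 − 0.6·10 = 10.8; r = 9.8 − 10.8 = -1
h=12: ŷ = 16.8 − 0.6·12 = 9.6; r = 13.6 − 9.6 = 4
h=13: ŷ = 16.8 − 0.6·13 = 9; r = 6 − 9 = -3
h=16: ŷ = 16.8 − 0.6·16 = 7.2; r = 9.2 − 7.2 = 2
h=17: ŷ = 16.8 − 0.6·17 = 6.6; r = 10.6 − 6.6 = 4
h=18: ŷ = 16.8 − 0.6·18 = 6; r = 1 − 6 = -5
SSE = 1 + 1 + 16 + 9 + 4 + 16 + 25 = 72
s = √(72/5) = 3.79473
r/s = -1 / 3.79473 = -0.26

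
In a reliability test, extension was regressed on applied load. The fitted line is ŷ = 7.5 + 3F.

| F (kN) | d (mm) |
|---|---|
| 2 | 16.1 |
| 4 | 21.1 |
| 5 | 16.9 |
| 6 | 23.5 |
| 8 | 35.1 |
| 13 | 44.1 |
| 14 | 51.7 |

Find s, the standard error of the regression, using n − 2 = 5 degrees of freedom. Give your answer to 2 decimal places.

F=2: ŷ = 7.5 + 3·2 = 13.5; e = 16.1 − 13.5 = 2.6
F=4: ŷ = 7.5 + 3·4 = 19.5; e = 21.1 − 19.5 = 1.6
F=5: ŷ = 7.5 + 3·5 = 22.5; e = 16.9 − 22.5 = -5.6
F=6: ŷ = 7.5 + 3·6 = 25.5; e = 23.5 − 25.5 = -2
F=8: ŷ = 7.5 + 3·8 = 31.5; e = 35.1 − 31.5 = 3.6
F=13: ŷ = 7.5 + 3·13 = 46.5; e = 44.1 − 46.5 = -2.4
F=14: ŷ = 7.5 + 3·14 = 49.5; e = 51.7 − 49.5 = 2.2
SSE = 6.76 + 2.56 + 31.36 + 4 + 12.96 + 5.76 + 4.84 = 68.24
s = √(68.24/5) = √13.648 ≈ 3.69

s = 3.69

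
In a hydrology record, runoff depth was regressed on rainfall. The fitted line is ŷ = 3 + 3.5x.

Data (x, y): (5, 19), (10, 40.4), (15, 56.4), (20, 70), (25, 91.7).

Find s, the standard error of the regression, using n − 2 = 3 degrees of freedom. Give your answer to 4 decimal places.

x=5: ŷ = 3 + 3.5·5 = 20.5; e = 19 − 20.5 = -1.5
x=10: ŷ = 3 + 3.5·10 = 38; e = 40.4 − 38 = 2.4
x=15: ŷ = 3 + 3.5·15 = 55.5; e = 56.4 − 55.5 = 0.9
x=20: ŷ = 3 + 3.5·20 = 73; e = 70 − 73 = -3
x=25: ŷ = 3 + 3.5·25 = 90.5; e = 91.7 − 90.5 = 1.2
SSE = 2.25 + 5.76 + 0.81 + 9 + 1.44 = 19.26
s = √(19.26/3) = √6.42 ≈ 2.5338

s = 2.5338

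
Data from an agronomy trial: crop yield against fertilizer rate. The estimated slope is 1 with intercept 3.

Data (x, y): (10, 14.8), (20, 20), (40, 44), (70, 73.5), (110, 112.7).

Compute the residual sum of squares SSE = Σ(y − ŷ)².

SSE = 13.58

x=10: ŷ = 3 + 10 = 13; e = 14.8 − 13 = 1.8
x=20: ŷ = 3 + 20 = 23; e = 20 − 23 = -3
x=40: ŷ = 3 + 40 = 43; e = 44 − 43 = 1
x=70: ŷ = 3 + 70 = 73; e = 73.5 − 73 = 0.5
x=110: ŷ = 3 + 110 = 113; e = 112.7 − 113 = -0.3
SSE = 3.24 + 9 + 1 + 0.25 + 0.09 = 13.58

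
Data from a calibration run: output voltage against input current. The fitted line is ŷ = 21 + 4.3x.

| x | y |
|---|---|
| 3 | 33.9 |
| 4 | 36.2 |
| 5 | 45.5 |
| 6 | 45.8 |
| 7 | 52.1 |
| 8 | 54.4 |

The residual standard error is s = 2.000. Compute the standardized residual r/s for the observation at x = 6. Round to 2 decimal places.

-0.50

ŷ = 21 + 4.3·6 = 46.8
r = 45.8 − 46.8 = -1
r/s = -1 / 2.000 = -0.50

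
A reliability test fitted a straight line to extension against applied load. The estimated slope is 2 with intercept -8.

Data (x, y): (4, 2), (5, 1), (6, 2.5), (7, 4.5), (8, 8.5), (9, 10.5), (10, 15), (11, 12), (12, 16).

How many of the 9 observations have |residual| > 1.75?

3

x=4: ŷ = -8 + 2·4 = 0; e = 2 − 0 = 2
x=5: ŷ = -8 + 2·5 = 2; e = 1 − 2 = -1
x=6: ŷ = -8 + 2·6 = 4; e = 2.5 − 4 = -1.5
x=7: ŷ = -8 + 2·7 = 6; e = 4.5 − 6 = -1.5
x=8: ŷ = -8 + 2·8 = 8; e = 8.5 − 8 = 0.5
x=9: ŷ = -8 + 2·9 = 10; e = 10.5 − 10 = 0.5
x=10: ŷ = -8 + 2·10 = 12; e = 15 − 12 = 3
x=11: ŷ = -8 + 2·11 = 14; e = 12 − 14 = -2
x=12: ŷ = -8 + 2·12 = 16; e = 16 − 16 = 0
|e| > 1.75: x=4 (|e|=2), x=10 (|e|=3), x=11 (|e|=2) → 3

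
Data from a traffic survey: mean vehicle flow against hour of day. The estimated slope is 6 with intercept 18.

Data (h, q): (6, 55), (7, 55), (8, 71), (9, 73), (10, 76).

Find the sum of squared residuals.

SSE = 56

h=6: ŷ = 18 + 6·6 = 54; e = 55 − 54 = 1
h=7: ŷ = 18 + 6·7 = 60; e = 55 − 60 = -5
h=8: ŷ = 18 + 6·8 = 66; e = 71 − 66 = 5
h=9: ŷ = 18 + 6·9 = 72; e = 73 − 72 = 1
h=10: ŷ = 18 + 6·10 = 78; e = 76 − 78 = -2
SSE = 1 + 25 + 25 + 1 + 4 = 56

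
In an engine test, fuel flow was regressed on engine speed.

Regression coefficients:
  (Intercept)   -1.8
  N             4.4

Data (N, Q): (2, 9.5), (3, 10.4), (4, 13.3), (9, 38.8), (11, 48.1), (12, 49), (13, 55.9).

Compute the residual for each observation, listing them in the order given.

2.5, -1, -2.5, 1, 1.5, -2, 0.5

N=2: ŷ = -1.8 + 4.4·2 = 7; e = 9.5 − 7 = 2.5
N=3: ŷ = -1.8 + 4.4·3 = 11.4; e = 10.4 − 11.4 = -1
N=4: ŷ = -1.8 + 4.4·4 = 15.8; e = 13.3 − 15.8 = -2.5
N=9: ŷ = -1.8 + 4.4·9 = 37.8; e = 38.8 − 37.8 = 1
N=11: ŷ = -1.8 + 4.4·11 = 46.6; e = 48.1 − 46.6 = 1.5
N=12: ŷ = -1.8 + 4.4·12 = 51; e = 49 − 51 = -2
N=13: ŷ = -1.8 + 4.4·13 = 55.4; e = 55.9 − 55.4 = 0.5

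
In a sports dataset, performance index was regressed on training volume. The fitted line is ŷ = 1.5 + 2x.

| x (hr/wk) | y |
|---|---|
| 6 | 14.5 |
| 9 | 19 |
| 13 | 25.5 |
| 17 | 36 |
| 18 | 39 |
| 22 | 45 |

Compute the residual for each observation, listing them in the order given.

1, -0.5, -2, 0.5, 1.5, -0.5

x=6: ŷ = 1.5 + 2·6 = 13.5; r = 14.5 − 13.5 = 1
x=9: ŷ = 1.5 + 2·9 = 19.5; r = 19 − 19.5 = -0.5
x=13: ŷ = 1.5 + 2·13 = 27.5; r = 25.5 − 27.5 = -2
x=17: ŷ = 1.5 + 2·17 = 35.5; r = 36 − 35.5 = 0.5
x=18: ŷ = 1.5 + 2·18 = 37.5; r = 39 − 37.5 = 1.5
x=22: ŷ = 1.5 + 2·22 = 45.5; r = 45 − 45.5 = -0.5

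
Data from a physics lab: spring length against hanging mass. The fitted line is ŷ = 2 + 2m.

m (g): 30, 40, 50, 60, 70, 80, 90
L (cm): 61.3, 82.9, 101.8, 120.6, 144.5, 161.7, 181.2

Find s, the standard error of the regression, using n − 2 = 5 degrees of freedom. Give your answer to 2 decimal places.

s = 1.43

m=30: ŷ = 2 + 2·30 = 62; e = 61.3 − 62 = -0.7
m=40: ŷ = 2 + 2·40 = 82; e = 82.9 − 82 = 0.9
m=50: ŷ = 2 + 2·50 = 102; e = 101.8 − 102 = -0.2
m=60: ŷ = 2 + 2·60 = 122; e = 120.6 − 122 = -1.4
m=70: ŷ = 2 + 2·70 = 142; e = 144.5 − 142 = 2.5
m=80: ŷ = 2 + 2·80 = 162; e = 161.7 − 162 = -0.3
m=90: ŷ = 2 + 2·90 = 182; e = 181.2 − 182 = -0.8
SSE = 0.49 + 0.81 + 0.04 + 1.96 + 6.25 + 0.09 + 0.64 = 10.28
s = √(10.28/5) = √2.056 ≈ 1.43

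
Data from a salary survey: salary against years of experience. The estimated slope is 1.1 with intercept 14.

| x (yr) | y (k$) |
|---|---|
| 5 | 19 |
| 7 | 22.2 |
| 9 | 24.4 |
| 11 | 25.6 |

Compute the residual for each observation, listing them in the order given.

-0.5, 0.5, 0.5, -0.5

x=5: ŷ = 14 + 1.1·5 = 19.5; r = 19 − 19.5 = -0.5
x=7: ŷ = 14 + 1.1·7 = 21.7; r = 22.2 − 21.7 = 0.5
x=9: ŷ = 14 + 1.1·9 = 23.9; r = 24.4 − 23.9 = 0.5
x=11: ŷ = 14 + 1.1·11 = 26.1; r = 25.6 − 26.1 = -0.5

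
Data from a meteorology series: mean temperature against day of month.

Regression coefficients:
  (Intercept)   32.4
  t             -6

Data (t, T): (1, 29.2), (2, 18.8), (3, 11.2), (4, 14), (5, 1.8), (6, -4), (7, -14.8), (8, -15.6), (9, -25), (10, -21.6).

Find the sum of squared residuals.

t=1: T̂ = 32.4 − 6·1 = 26.4; r = 29.2 − 26.4 = 2.8
t=2: T̂ = 32.4 − 6·2 = 20.4; r = 18.8 − 20.4 = -1.6
t=3: T̂ = 32.4 − 6·3 = 14.4; r = 11.2 − 14.4 = -3.2
t=4: T̂ = 32.4 − 6·4 = 8.4; r = 14 − 8.4 = 5.6
t=5: T̂ = 32.4 − 6·5 = 2.4; r = 1.8 − 2.4 = -0.6
t=6: T̂ = 32.4 − 6·6 = -3.6; r = -4 − (-3.6) = -0.4
t=7: T̂ = 32.4 − 6·7 = -9.6; r = -14.8 − (-9.6) = -5.2
t=8: T̂ = 32.4 − 6·8 = -15.6; r = -15.6 − (-15.6) = 0
t=9: T̂ = 32.4 − 6·9 = -21.6; r = -25 − (-21.6) = -3.4
t=10: T̂ = 32.4 − 6·10 = -27.6; r = -21.6 − (-27.6) = 6
SSE = 7.84 + 2.56 + 10.24 + 31.36 + 0.36 + 0.16 + 27.04 + 0 + 11.56 + 36 = 127.12

SSE = 127.12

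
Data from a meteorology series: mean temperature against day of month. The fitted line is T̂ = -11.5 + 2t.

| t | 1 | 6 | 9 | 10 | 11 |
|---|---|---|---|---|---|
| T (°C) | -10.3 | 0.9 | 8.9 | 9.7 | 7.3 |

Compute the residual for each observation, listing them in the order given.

t=1: T̂ = -11.5 + 2·1 = -9.5; r = -10.3 − (-9.5) = -0.8
t=6: T̂ = -11.5 + 2·6 = 0.5; r = 0.9 − 0.5 = 0.4
t=9: T̂ = -11.5 + 2·9 = 6.5; r = 8.9 − 6.5 = 2.4
t=10: T̂ = -11.5 + 2·10 = 8.5; r = 9.7 − 8.5 = 1.2
t=11: T̂ = -11.5 + 2·11 = 10.5; r = 7.3 − 10.5 = -3.2

-0.8, 0.4, 2.4, 1.2, -3.2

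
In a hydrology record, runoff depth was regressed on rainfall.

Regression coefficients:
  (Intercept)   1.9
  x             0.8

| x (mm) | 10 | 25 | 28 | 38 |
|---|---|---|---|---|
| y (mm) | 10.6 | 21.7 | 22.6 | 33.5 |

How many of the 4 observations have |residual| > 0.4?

3

x=10: ŷ = 1.9 + 0.8·10 = 9.9; r = 10.6 − 9.9 = 0.7
x=25: ŷ = 1.9 + 0.8·25 = 21.9; r = 21.7 − 21.9 = -0.2
x=28: ŷ = 1.9 + 0.8·28 = 24.3; r = 22.6 − 24.3 = -1.7
x=38: ŷ = 1.9 + 0.8·38 = 32.3; r = 33.5 − 32.3 = 1.2
|r| > 0.4: x=10 (|r|=0.7), x=28 (|r|=1.7), x=38 (|r|=1.2) → 3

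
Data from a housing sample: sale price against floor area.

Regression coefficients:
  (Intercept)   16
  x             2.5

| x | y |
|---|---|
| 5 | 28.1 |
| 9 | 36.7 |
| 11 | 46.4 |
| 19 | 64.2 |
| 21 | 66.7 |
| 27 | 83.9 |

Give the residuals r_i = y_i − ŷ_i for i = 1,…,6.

-0.4, -1.8, 2.9, 0.7, -1.8, 0.4

x=5: ŷ = 16 + 2.5·5 = 28.5; r = 28.1 − 28.5 = -0.4
x=9: ŷ = 16 + 2.5·9 = 38.5; r = 36.7 − 38.5 = -1.8
x=11: ŷ = 16 + 2.5·11 = 43.5; r = 46.4 − 43.5 = 2.9
x=19: ŷ = 16 + 2.5·19 = 63.5; r = 64.2 − 63.5 = 0.7
x=21: ŷ = 16 + 2.5·21 = 68.5; r = 66.7 − 68.5 = -1.8
x=27: ŷ = 16 + 2.5·27 = 83.5; r = 83.9 − 83.5 = 0.4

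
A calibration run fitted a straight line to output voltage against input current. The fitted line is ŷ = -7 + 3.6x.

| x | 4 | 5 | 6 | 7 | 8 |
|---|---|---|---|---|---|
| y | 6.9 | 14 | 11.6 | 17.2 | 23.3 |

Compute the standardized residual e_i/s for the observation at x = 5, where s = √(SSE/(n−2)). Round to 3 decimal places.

1.121

x=4: ŷ = -7 + 3.6·4 = 7.4; e = 6.9 − 7.4 = -0.5
x=5: ŷ = -7 + 3.6·5 = 11; e = 14 − 11 = 3
x=6: ŷ = -7 + 3.6·6 = 14.6; e = 11.6 − 14.6 = -3
x=7: ŷ = -7 + 3.6·7 = 18.2; e = 17.2 − 18.2 = -1
x=8: ŷ = -7 + 3.6·8 = 21.8; e = 23.3 − 21.8 = 1.5
SSE = 0.25 + 9 + 9 + 1 + 2.25 = 21.5
s = √(21.5/3) = 2.67706
e/s = 3 / 2.67706 = 1.121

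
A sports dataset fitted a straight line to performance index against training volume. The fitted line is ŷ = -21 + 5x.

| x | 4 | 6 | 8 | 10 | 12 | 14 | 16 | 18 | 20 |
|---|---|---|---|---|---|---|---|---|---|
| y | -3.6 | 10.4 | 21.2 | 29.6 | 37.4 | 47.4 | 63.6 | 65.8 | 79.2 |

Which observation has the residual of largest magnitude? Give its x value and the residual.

x = 16, r = 4.6

x=4: ŷ = -21 + 5·4 = -1; r = -3.6 − (-1) = -2.6
x=6: ŷ = -21 + 5·6 = 9; r = 10.4 − 9 = 1.4
x=8: ŷ = -21 + 5·8 = 19; r = 21.2 − 19 = 2.2
x=10: ŷ = -21 + 5·10 = 29; r = 29.6 − 29 = 0.6
x=12: ŷ = -21 + 5·12 = 39; r = 37.4 − 39 = -1.6
x=14: ŷ = -21 + 5·14 = 49; r = 47.4 − 49 = -1.6
x=16: ŷ = -21 + 5·16 = 59; r = 63.6 − 59 = 4.6
x=18: ŷ = -21 + 5·18 = 69; r = 65.8 − 69 = -3.2
x=20: ŷ = -21 + 5·20 = 79; r = 79.2 − 79 = 0.2
Largest |r| is 4.6 at x = 16, residual 4.6.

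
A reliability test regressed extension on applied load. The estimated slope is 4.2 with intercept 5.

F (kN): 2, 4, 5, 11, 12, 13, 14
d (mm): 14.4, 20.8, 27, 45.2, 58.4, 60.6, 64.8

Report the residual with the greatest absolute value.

F=2: d̂ = 5 + 4.2·2 = 13.4; r = 14.4 − 13.4 = 1
F=4: d̂ = 5 + 4.2·4 = 21.8; r = 20.8 − 21.8 = -1
F=5: d̂ = 5 + 4.2·5 = 26; r = 27 − 26 = 1
F=11: d̂ = 5 + 4.2·11 = 51.2; r = 45.2 − 51.2 = -6
F=12: d̂ = 5 + 4.2·12 = 55.4; r = 58.4 − 55.4 = 3
F=13: d̂ = 5 + 4.2·13 = 59.6; r = 60.6 − 59.6 = 1
F=14: d̂ = 5 + 4.2·14 = 63.8; r = 64.8 − 63.8 = 1
Largest |r| is 6 at F = 11, residual -6.

r = -6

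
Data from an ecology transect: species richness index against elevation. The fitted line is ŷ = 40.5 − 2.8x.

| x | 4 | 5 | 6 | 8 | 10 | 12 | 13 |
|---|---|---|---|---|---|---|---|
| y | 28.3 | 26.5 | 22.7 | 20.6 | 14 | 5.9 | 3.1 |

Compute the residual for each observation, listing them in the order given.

-1, 0, -1, 2.5, 1.5, -1, -1

x=4: ŷ = 40.5 − 2.8·4 = 29.3; r = 28.3 − 29.3 = -1
x=5: ŷ = 40.5 − 2.8·5 = 26.5; r = 26.5 − 26.5 = 0
x=6: ŷ = 40.5 − 2.8·6 = 23.7; r = 22.7 − 23.7 = -1
x=8: ŷ = 40.5 − 2.8·8 = 18.1; r = 20.6 − 18.1 = 2.5
x=10: ŷ = 40.5 − 2.8·10 = 12.5; r = 14 − 12.5 = 1.5
x=12: ŷ = 40.5 − 2.8·12 = 6.9; r = 5.9 − 6.9 = -1
x=13: ŷ = 40.5 − 2.8·13 = 4.1; r = 3.1 − 4.1 = -1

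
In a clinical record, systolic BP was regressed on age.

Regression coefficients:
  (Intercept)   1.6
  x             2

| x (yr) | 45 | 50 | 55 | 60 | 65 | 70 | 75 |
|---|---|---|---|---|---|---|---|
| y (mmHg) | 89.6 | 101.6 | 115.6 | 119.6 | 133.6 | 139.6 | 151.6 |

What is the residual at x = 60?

r = -2

ŷ = 1.6 + 2·60 = 121.6
r = 119.6 − 121.6 = -2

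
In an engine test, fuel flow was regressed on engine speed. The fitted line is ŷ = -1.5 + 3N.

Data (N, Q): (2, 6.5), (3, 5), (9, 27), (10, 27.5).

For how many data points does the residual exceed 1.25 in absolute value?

3

N=2: ŷ = -1.5 + 3·2 = 4.5; r = 6.5 − 4.5 = 2
N=3: ŷ = -1.5 + 3·3 = 7.5; r = 5 − 7.5 = -2.5
N=9: ŷ = -1.5 + 3·9 = 25.5; r = 27 − 25.5 = 1.5
N=10: ŷ = -1.5 + 3·10 = 28.5; r = 27.5 − 28.5 = -1
|r| > 1.25: N=2 (|r|=2), N=3 (|r|=2.5), N=9 (|r|=1.5) → 3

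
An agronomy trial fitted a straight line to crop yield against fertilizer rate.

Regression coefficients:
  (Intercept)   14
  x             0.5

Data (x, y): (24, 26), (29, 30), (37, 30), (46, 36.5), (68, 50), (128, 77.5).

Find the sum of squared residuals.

SSE = 13

x=24: ŷ = 14 + 0.5·24 = 26; r = 26 − 26 = 0
x=29: ŷ = 14 + 0.5·29 = 28.5; r = 30 − 28.5 = 1.5
x=37: ŷ = 14 + 0.5·37 = 32.5; r = 30 − 32.5 = -2.5
x=46: ŷ = 14 + 0.5·46 = 37; r = 36.5 − 37 = -0.5
x=68: ŷ = 14 + 0.5·68 = 48; r = 50 − 48 = 2
x=128: ŷ = 14 + 0.5·128 = 78; r = 77.5 − 78 = -0.5
SSE = 0 + 2.25 + 6.25 + 0.25 + 4 + 0.25 = 13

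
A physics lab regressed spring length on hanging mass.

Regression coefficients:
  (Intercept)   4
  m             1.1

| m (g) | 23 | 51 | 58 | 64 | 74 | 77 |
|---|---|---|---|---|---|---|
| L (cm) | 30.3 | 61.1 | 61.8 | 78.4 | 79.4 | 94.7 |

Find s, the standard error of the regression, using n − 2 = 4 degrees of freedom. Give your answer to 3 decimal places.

s = 5.612

m=23: ŷ = 4 + 1.1·23 = 29.3; r = 30.3 − 29.3 = 1
m=51: ŷ = 4 + 1.1·51 = 60.1; r = 61.1 − 60.1 = 1
m=58: ŷ = 4 + 1.1·58 = 67.8; r = 61.8 − 67.8 = -6
m=64: ŷ = 4 + 1.1·64 = 74.4; r = 78.4 − 74.4 = 4
m=74: ŷ = 4 + 1.1·74 = 85.4; r = 79.4 − 85.4 = -6
m=77: ŷ = 4 + 1.1·77 = 88.7; r = 94.7 − 88.7 = 6
SSE = 1 + 1 + 36 + 16 + 36 + 36 = 126
s = √(126/4) = √31.5 ≈ 5.612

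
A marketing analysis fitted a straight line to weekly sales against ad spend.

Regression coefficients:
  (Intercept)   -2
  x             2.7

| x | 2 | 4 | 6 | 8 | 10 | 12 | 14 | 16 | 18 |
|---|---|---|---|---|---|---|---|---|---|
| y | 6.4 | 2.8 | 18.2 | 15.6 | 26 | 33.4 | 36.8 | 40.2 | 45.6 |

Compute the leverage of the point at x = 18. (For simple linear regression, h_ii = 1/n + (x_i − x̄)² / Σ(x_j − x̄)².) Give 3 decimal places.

x̄ = (2 + 4 + 6 + 8 + 10 + 12 + 14 + 16 + 18)/9 = 10
Σ(x − x̄)² = 64 + 36 + 16 + 4 + 0 + 4 + 16 + 36 + 64 = 240
h = 1/9 + (8)²/240 = 0.111111 + 0.266667 = 0.378

h = 0.378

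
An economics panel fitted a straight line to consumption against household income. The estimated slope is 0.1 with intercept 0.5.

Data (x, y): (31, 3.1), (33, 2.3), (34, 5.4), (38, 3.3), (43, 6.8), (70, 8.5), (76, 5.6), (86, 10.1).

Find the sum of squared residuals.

x=31: ŷ = 0.5 + 0.1·31 = 3.6; e = 3.1 − 3.6 = -0.5
x=33: ŷ = 0.5 + 0.1·33 = 3.8; e = 2.3 − 3.8 = -1.5
x=34: ŷ = 0.5 + 0.1·34 = 3.9; e = 5.4 − 3.9 = 1.5
x=38: ŷ = 0.5 + 0.1·38 = 4.3; e = 3.3 − 4.3 = -1
x=43: ŷ = 0.5 + 0.1·43 = 4.8; e = 6.8 − 4.8 = 2
x=70: ŷ = 0.5 + 0.1·70 = 7.5; e = 8.5 − 7.5 = 1
x=76: ŷ = 0.5 + 0.1·76 = 8.1; e = 5.6 − 8.1 = -2.5
x=86: ŷ = 0.5 + 0.1·86 = 9.1; e = 10.1 − 9.1 = 1
SSE = 0.25 + 2.25 + 2.25 + 1 + 4 + 1 + 6.25 + 1 = 18

SSE = 18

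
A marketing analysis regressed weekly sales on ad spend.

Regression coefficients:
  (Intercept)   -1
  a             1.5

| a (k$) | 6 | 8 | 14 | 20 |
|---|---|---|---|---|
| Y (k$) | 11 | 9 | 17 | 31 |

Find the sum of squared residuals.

SSE = 26

a=6: Ŷ = -1 + 1.5·6 = 8; r = 11 − 8 = 3
a=8: Ŷ = -1 + 1.5·8 = 11; r = 9 − 11 = -2
a=14: Ŷ = -1 + 1.5·14 = 20; r = 17 − 20 = -3
a=20: Ŷ = -1 + 1.5·20 = 29; r = 31 − 29 = 2
SSE = 9 + 4 + 9 + 4 = 26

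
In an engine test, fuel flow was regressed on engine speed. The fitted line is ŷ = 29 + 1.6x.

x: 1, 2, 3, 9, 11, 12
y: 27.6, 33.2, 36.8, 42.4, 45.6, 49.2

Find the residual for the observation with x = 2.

ŷ = 29 + 1.6·2 = 32.2
e = 33.2 − 32.2 = 1

e = 1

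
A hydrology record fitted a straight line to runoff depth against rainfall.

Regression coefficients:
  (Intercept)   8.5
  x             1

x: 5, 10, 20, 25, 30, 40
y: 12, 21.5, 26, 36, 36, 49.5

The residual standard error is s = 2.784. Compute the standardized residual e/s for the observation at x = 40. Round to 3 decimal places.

ŷ = 8.5 + 40 = 48.5
e = 49.5 − 48.5 = 1
e/s = 1 / 2.784 = 0.359

0.359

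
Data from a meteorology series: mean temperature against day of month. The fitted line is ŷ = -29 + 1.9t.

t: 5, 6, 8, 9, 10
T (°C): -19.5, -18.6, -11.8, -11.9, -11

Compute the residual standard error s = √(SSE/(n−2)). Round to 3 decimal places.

s = 1.414

t=5: ŷ = -29 + 1.9·5 = -19.5; r = -19.5 − (-19.5) = 0
t=6: ŷ = -29 + 1.9·6 = -17.6; r = -18.6 − (-17.6) = -1
t=8: ŷ = -29 + 1.9·8 = -13.8; r = -11.8 − (-13.8) = 2
t=9: ŷ = -29 + 1.9·9 = -11.9; r = -11.9 − (-11.9) = 0
t=10: ŷ = -29 + 1.9·10 = -10; r = -11 − (-10) = -1
SSE = 0 + 1 + 4 + 0 + 1 = 6
s = √(6/3) = √2 ≈ 1.414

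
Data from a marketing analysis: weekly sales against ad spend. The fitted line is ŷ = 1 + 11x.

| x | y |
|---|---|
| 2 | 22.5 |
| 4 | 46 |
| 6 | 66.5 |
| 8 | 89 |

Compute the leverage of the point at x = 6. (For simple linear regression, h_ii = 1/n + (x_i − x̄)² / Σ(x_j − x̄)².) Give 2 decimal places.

x̄ = (2 + 4 + 6 + 8)/4 = 5
Σ(x − x̄)² = 9 + 1 + 1 + 9 = 20
h = 1/4 + (1)²/20 = 0.25 + 0.05 = 0.30

h = 0.30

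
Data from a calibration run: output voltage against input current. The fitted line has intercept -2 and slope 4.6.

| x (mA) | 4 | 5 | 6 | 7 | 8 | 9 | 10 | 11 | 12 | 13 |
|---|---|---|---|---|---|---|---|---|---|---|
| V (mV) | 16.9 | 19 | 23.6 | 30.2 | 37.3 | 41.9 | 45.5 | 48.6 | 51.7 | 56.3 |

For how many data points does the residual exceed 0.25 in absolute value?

8

x=4: ŷ = -2 + 4.6·4 = 16.4; e = 16.9 − 16.4 = 0.5
x=5: ŷ = -2 + 4.6·5 = 21; e = 19 − 21 = -2
x=6: ŷ = -2 + 4.6·6 = 25.6; e = 23.6 − 25.6 = -2
x=7: ŷ = -2 + 4.6·7 = 30.2; e = 30.2 − 30.2 = 0
x=8: ŷ = -2 + 4.6·8 = 34.8; e = 37.3 − 34.8 = 2.5
x=9: ŷ = -2 + 4.6·9 = 39.4; e = 41.9 − 39.4 = 2.5
x=10: ŷ = -2 + 4.6·10 = 44; e = 45.5 − 44 = 1.5
x=11: ŷ = -2 + 4.6·11 = 48.6; e = 48.6 − 48.6 = 0
x=12: ŷ = -2 + 4.6·12 = 53.2; e = 51.7 − 53.2 = -1.5
x=13: ŷ = -2 + 4.6·13 = 57.8; e = 56.3 − 57.8 = -1.5
|e| > 0.25: x=4 (|e|=0.5), x=5 (|e|=2), x=6 (|e|=2), x=8 (|e|=2.5), x=9 (|e|=2.5), x=10 (|e|=1.5), x=12 (|e|=1.5), x=13 (|e|=1.5) → 8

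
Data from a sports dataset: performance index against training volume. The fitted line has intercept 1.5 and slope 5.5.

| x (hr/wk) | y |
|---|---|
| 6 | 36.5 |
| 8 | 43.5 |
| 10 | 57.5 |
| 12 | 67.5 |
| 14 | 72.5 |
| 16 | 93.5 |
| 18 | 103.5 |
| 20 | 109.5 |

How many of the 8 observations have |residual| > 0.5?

7

x=6: ŷ = 1.5 + 5.5·6 = 34.5; e = 36.5 − 34.5 = 2
x=8: ŷ = 1.5 + 5.5·8 = 45.5; e = 43.5 − 45.5 = -2
x=10: ŷ = 1.5 + 5.5·10 = 56.5; e = 57.5 − 56.5 = 1
x=12: ŷ = 1.5 + 5.5·12 = 67.5; e = 67.5 − 67.5 = 0
x=14: ŷ = 1.5 + 5.5·14 = 78.5; e = 72.5 − 78.5 = -6
x=16: ŷ = 1.5 + 5.5·16 = 89.5; e = 93.5 − 89.5 = 4
x=18: ŷ = 1.5 + 5.5·18 = 100.5; e = 103.5 − 100.5 = 3
x=20: ŷ = 1.5 + 5.5·20 = 111.5; e = 109.5 − 111.5 = -2
|e| > 0.5: x=6 (|e|=2), x=8 (|e|=2), x=10 (|e|=1), x=14 (|e|=6), x=16 (|e|=4), x=18 (|e|=3), x=20 (|e|=2) → 7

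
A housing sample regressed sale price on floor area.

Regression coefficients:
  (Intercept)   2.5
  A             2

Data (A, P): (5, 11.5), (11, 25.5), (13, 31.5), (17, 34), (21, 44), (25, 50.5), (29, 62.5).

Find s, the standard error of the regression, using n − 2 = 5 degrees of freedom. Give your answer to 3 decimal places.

A=5: ŷ = 2.5 + 2·5 = 12.5; r = 11.5 − 12.5 = -1
A=11: ŷ = 2.5 + 2·11 = 24.5; r = 25.5 − 24.5 = 1
A=13: ŷ = 2.5 + 2·13 = 28.5; r = 31.5 − 28.5 = 3
A=17: ŷ = 2.5 + 2·17 = 36.5; r = 34 − 36.5 = -2.5
A=21: ŷ = 2.5 + 2·21 = 44.5; r = 44 − 44.5 = -0.5
A=25: ŷ = 2.5 + 2·25 = 52.5; r = 50.5 − 52.5 = -2
A=29: ŷ = 2.5 + 2·29 = 60.5; r = 62.5 − 60.5 = 2
SSE = 1 + 1 + 9 + 6.25 + 0.25 + 4 + 4 = 25.5
s = √(25.5/5) = √5.1 ≈ 2.258

s = 2.258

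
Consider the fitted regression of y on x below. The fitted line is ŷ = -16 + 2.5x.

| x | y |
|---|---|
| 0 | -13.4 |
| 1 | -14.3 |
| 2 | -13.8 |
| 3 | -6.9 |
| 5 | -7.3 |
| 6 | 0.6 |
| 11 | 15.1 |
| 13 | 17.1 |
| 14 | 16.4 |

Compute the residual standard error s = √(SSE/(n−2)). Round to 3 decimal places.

x=0: ŷ = -16 + 2.5·0 = -16; r = -13.4 − (-16) = 2.6
x=1: ŷ = -16 + 2.5·1 = -13.5; r = -14.3 − (-13.5) = -0.8
x=2: ŷ = -16 + 2.5·2 = -11; r = -13.8 − (-11) = -2.8
x=3: ŷ = -16 + 2.5·3 = -8.5; r = -6.9 − (-8.5) = 1.6
x=5: ŷ = -16 + 2.5·5 = -3.5; r = -7.3 − (-3.5) = -3.8
x=6: ŷ = -16 + 2.5·6 = -1; r = 0.6 − (-1) = 1.6
x=11: ŷ = -16 + 2.5·11 = 11.5; r = 15.1 − 11.5 = 3.6
x=13: ŷ = -16 + 2.5·13 = 16.5; r = 17.1 − 16.5 = 0.6
x=14: ŷ = -16 + 2.5·14 = 19; r = 16.4 − 19 = -2.6
SSE = 6.76 + 0.64 + 7.84 + 2.56 + 14.44 + 2.56 + 12.96 + 0.36 + 6.76 = 54.88
s = √(54.88/7) = √7.84 ≈ 2.800

s = 2.800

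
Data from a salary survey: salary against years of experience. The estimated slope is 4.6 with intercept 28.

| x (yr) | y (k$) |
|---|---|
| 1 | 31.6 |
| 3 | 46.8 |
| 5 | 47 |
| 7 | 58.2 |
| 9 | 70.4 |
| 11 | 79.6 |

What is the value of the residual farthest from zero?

x=1: ŷ = 28 + 4.6·1 = 32.6; r = 31.6 − 32.6 = -1
x=3: ŷ = 28 + 4.6·3 = 41.8; r = 46.8 − 41.8 = 5
x=5: ŷ = 28 + 4.6·5 = 51; r = 47 − 51 = -4
x=7: ŷ = 28 + 4.6·7 = 60.2; r = 58.2 − 60.2 = -2
x=9: ŷ = 28 + 4.6·9 = 69.4; r = 70.4 − 69.4 = 1
x=11: ŷ = 28 + 4.6·11 = 78.6; r = 79.6 − 78.6 = 1
Largest |r| is 5 at x = 3, residual 5.

r = 5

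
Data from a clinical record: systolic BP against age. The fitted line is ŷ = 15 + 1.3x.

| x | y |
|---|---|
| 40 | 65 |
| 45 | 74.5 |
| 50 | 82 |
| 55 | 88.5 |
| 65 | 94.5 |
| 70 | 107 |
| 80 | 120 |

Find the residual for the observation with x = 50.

ŷ = 15 + 1.3·50 = 80
e = 82 − 80 = 2

e = 2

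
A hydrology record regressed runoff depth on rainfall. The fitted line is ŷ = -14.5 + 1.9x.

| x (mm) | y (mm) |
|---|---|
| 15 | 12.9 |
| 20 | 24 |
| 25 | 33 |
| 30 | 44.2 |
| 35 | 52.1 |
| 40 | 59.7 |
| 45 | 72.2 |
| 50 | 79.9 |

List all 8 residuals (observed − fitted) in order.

-1.1, 0.5, 0, 1.7, 0.1, -1.8, 1.2, -0.6

x=15: ŷ = -14.5 + 1.9·15 = 14; e = 12.9 − 14 = -1.1
x=20: ŷ = -14.5 + 1.9·20 = 23.5; e = 24 − 23.5 = 0.5
x=25: ŷ = -14.5 + 1.9·25 = 33; e = 33 − 33 = 0
x=30: ŷ = -14.5 + 1.9·30 = 42.5; e = 44.2 − 42.5 = 1.7
x=35: ŷ = -14.5 + 1.9·35 = 52; e = 52.1 − 52 = 0.1
x=40: ŷ = -14.5 + 1.9·40 = 61.5; e = 59.7 − 61.5 = -1.8
x=45: ŷ = -14.5 + 1.9·45 = 71; e = 72.2 − 71 = 1.2
x=50: ŷ = -14.5 + 1.9·50 = 80.5; e = 79.9 − 80.5 = -0.6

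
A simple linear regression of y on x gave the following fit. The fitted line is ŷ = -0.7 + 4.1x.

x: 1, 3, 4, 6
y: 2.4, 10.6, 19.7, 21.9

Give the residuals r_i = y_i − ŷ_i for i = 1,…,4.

x=1: ŷ = -0.7 + 4.1·1 = 3.4; r = 2.4 − 3.4 = -1
x=3: ŷ = -0.7 + 4.1·3 = 11.6; r = 10.6 − 11.6 = -1
x=4: ŷ = -0.7 + 4.1·4 = 15.7; r = 19.7 − 15.7 = 4
x=6: ŷ = -0.7 + 4.1·6 = 23.9; r = 21.9 − 23.9 = -2

-1, -1, 4, -2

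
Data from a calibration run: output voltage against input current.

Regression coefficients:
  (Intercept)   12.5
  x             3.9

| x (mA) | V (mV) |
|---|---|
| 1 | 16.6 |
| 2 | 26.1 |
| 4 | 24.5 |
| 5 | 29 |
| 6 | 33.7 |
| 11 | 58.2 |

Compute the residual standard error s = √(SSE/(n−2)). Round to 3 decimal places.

s = 4.133

x=1: V̂ = 12.5 + 3.9·1 = 16.4; r = 16.6 − 16.4 = 0.2
x=2: V̂ = 12.5 + 3.9·2 = 20.3; r = 26.1 − 20.3 = 5.8
x=4: V̂ = 12.5 + 3.9·4 = 28.1; r = 24.5 − 28.1 = -3.6
x=5: V̂ = 12.5 + 3.9·5 = 32; r = 29 − 32 = -3
x=6: V̂ = 12.5 + 3.9·6 = 35.9; r = 33.7 − 35.9 = -2.2
x=11: V̂ = 12.5 + 3.9·11 = 55.4; r = 58.2 − 55.4 = 2.8
SSE = 0.04 + 33.64 + 12.96 + 9 + 4.84 + 7.84 = 68.32
s = √(68.32/4) = √17.08 ≈ 4.133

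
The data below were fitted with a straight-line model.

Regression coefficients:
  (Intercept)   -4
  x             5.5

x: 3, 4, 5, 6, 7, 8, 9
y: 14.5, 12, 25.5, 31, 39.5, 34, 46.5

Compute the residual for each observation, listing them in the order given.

2, -6, 2, 2, 5, -6, 1

x=3: ŷ = -4 + 5.5·3 = 12.5; r = 14.5 − 12.5 = 2
x=4: ŷ = -4 + 5.5·4 = 18; r = 12 − 18 = -6
x=5: ŷ = -4 + 5.5·5 = 23.5; r = 25.5 − 23.5 = 2
x=6: ŷ = -4 + 5.5·6 = 29; r = 31 − 29 = 2
x=7: ŷ = -4 + 5.5·7 = 34.5; r = 39.5 − 34.5 = 5
x=8: ŷ = -4 + 5.5·8 = 40; r = 34 − 40 = -6
x=9: ŷ = -4 + 5.5·9 = 45.5; r = 46.5 − 45.5 = 1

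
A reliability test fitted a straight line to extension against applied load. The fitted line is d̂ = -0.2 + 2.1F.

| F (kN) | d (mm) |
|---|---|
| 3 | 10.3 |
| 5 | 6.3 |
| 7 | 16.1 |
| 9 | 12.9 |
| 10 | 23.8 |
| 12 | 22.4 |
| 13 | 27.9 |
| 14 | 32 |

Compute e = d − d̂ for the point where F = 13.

e = 0.8

d̂ = -0.2 + 2.1·13 = 27.1
e = 27.9 − 27.1 = 0.8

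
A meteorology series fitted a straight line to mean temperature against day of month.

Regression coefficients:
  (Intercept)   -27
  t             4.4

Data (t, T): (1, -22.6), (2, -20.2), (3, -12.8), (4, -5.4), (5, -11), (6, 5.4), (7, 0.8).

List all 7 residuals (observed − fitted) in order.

t=1: ŷ = -27 + 4.4·1 = -22.6; r = -22.6 − (-22.6) = 0
t=2: ŷ = -27 + 4.4·2 = -18.2; r = -20.2 − (-18.2) = -2
t=3: ŷ = -27 + 4.4·3 = -13.8; r = -12.8 − (-13.8) = 1
t=4: ŷ = -27 + 4.4·4 = -9.4; r = -5.4 − (-9.4) = 4
t=5: ŷ = -27 + 4.4·5 = -5; r = -11 − (-5) = -6
t=6: ŷ = -27 + 4.4·6 = -0.6; r = 5.4 − (-0.6) = 6
t=7: ŷ = -27 + 4.4·7 = 3.8; r = 0.8 − 3.8 = -3

0, -2, 1, 4, -6, 6, -3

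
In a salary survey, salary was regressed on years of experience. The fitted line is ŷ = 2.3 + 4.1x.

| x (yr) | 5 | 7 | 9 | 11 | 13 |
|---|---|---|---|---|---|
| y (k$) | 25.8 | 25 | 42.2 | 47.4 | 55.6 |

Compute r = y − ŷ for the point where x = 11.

ŷ = 2.3 + 4.1·11 = 47.4
r = 47.4 − 47.4 = 0

r = 0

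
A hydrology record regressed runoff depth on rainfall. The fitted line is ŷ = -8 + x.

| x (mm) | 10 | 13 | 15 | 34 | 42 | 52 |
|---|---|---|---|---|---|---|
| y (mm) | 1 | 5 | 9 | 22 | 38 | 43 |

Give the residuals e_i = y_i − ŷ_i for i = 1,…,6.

-1, 0, 2, -4, 4, -1

x=10: ŷ = -8 + 10 = 2; e = 1 − 2 = -1
x=13: ŷ = -8 + 13 = 5; e = 5 − 5 = 0
x=15: ŷ = -8 + 15 = 7; e = 9 − 7 = 2
x=34: ŷ = -8 + 34 = 26; e = 22 − 26 = -4
x=42: ŷ = -8 + 42 = 34; e = 38 − 34 = 4
x=52: ŷ = -8 + 52 = 44; e = 43 − 44 = -1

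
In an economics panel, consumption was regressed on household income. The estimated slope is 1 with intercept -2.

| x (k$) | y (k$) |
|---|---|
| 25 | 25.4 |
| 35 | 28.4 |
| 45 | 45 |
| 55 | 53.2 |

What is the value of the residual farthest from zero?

r = -4.6

x=25: ŷ = -2 + 25 = 23; r = 25.4 − 23 = 2.4
x=35: ŷ = -2 + 35 = 33; r = 28.4 − 33 = -4.6
x=45: ŷ = -2 + 45 = 43; r = 45 − 43 = 2
x=55: ŷ = -2 + 55 = 53; r = 53.2 − 53 = 0.2
Largest |r| is 4.6 at x = 35, residual -4.6.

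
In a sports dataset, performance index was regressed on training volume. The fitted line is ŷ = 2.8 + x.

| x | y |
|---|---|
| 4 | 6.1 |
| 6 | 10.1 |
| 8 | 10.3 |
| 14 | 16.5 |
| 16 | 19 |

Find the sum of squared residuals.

SSE = 2.56

x=4: ŷ = 2.8 + 4 = 6.8; r = 6.1 − 6.8 = -0.7
x=6: ŷ = 2.8 + 6 = 8.8; r = 10.1 − 8.8 = 1.3
x=8: ŷ = 2.8 + 8 = 10.8; r = 10.3 − 10.8 = -0.5
x=14: ŷ = 2.8 + 14 = 16.8; r = 16.5 − 16.8 = -0.3
x=16: ŷ = 2.8 + 16 = 18.8; r = 19 − 18.8 = 0.2
SSE = 0.49 + 1.69 + 0.25 + 0.09 + 0.04 = 2.56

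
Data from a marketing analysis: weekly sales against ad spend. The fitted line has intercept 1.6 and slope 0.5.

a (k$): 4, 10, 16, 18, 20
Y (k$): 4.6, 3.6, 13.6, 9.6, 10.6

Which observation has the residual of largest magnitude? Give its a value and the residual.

a=4: ŷ = 1.6 + 0.5·4 = 3.6; e = 4.6 − 3.6 = 1
a=10: ŷ = 1.6 + 0.5·10 = 6.6; e = 3.6 − 6.6 = -3
a=16: ŷ = 1.6 + 0.5·16 = 9.6; e = 13.6 − 9.6 = 4
a=18: ŷ = 1.6 + 0.5·18 = 10.6; e = 9.6 − 10.6 = -1
a=20: ŷ = 1.6 + 0.5·20 = 11.6; e = 10.6 − 11.6 = -1
Largest |e| is 4 at a = 16, residual 4.

a = 16, e = 4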